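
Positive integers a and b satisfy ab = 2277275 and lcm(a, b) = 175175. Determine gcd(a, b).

From gcd × lcm = ab: gcd = 2277275 / 175175 = 13.

13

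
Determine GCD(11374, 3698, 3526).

gcd(11374, 3698): 11374 = 3·3698 + 280; 3698 = 13·280 + 58; 280 = 4·58 + 48; 58 = 1·48 + 10; 48 = 4·10 + 8; 10 = 1·8 + 2; 8 = 4·2 + 0 → 2
gcd(2, 3526): 3526 = 1763·2 + 0 → 2

2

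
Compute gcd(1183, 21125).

Euclid: 21125 = 17·1183 + 1014; 1183 = 1·1014 + 169; 1014 = 6·169 + 0. Last nonzero remainder: 169.

169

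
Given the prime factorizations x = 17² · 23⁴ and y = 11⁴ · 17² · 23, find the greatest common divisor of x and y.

min exponent per shared prime: 17² · 23 = 6647

6647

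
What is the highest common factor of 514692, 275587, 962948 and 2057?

gcd(514692, 275587): 514692 = 1·275587 + 239105; 275587 = 1·239105 + 36482; 239105 = 6·36482 + 20213; 36482 = 1·20213 + 16269; 20213 = 1·16269 + 3944; 16269 = 4·3944 + 493; 3944 = 8·493 + 0 → 493
gcd(493, 962948): 962948 = 1953·493 + 119; 493 = 4·119 + 17; 119 = 7·17 + 0 → 17
gcd(17, 2057): 2057 = 121·17 + 0 → 17

17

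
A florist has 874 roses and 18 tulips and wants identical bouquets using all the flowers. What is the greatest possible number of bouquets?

2

874 = 2 · 19 · 23
18 = 2 · 3²
Common: 2 = 2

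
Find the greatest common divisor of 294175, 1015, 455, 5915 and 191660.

gcd(294175, 1015): 294175 = 289·1015 + 840; 1015 = 1·840 + 175; 840 = 4·175 + 140; 175 = 1·140 + 35; 140 = 4·35 + 0 → 35
gcd(35, 455): 455 = 13·35 + 0 → 35
gcd(35, 5915): 5915 = 169·35 + 0 → 35
gcd(35, 191660): 191660 = 5476·35 + 0 → 35

35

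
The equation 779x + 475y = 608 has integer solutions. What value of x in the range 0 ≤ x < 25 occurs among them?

2

Euclid: 779 = 1·475 + 304; 475 = 1·304 + 171; 304 = 1·171 + 133; 171 = 1·133 + 38; 133 = 3·38 + 19; 38 = 2·19 + 0 → gcd = 19; 608 = 19·32.
Back-substitution yields 779·(11) + 475·(-18) = 19, so one solution is x = 11·32 = 352, y = -18·32 = -576.
Solutions in x differ by 475/19 = 25; the one in [0, 25) is 352 mod 25 = 2.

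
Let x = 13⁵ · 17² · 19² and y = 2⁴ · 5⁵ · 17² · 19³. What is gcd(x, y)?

104329

min exponent per shared prime: 17² · 19² = 104329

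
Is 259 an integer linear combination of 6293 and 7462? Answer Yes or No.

Yes

gcd(6293, 7462): 7462 = 1·6293 + 1169; 6293 = 5·1169 + 448; 1169 = 2·448 + 273; 448 = 1·273 + 175; 273 = 1·175 + 98; 175 = 1·98 + 77; 98 = 1·77 + 21; 77 = 3·21 + 14; 21 = 1·14 + 7; 14 = 2·7 + 0 → 7
7 divides 259, so a solution exists.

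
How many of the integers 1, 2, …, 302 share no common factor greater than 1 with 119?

244

Prime factors of 119: 7, 17. Count integers ≤ 302 divisible by none of them.
By inclusion–exclusion: 302 − ⌊302/7⌋ − ⌊302/17⌋ + ⌊302/119⌋ = 244.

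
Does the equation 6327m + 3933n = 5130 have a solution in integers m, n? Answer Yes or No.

By Bézout, 6327m + 3933n = 5130 has integer solutions iff gcd(6327, 3933) | 5130.
Euclid: 6327 = 1·3933 + 2394; 3933 = 1·2394 + 1539; 2394 = 1·1539 + 855; 1539 = 1·855 + 684; 855 = 1·684 + 171; 684 = 4·171 + 0. gcd = 171; 5130 mod 171 = 0. Yes.

Yes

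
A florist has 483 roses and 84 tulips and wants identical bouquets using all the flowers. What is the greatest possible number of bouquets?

Euclid: 483 = 5·84 + 63; 84 = 1·63 + 21; 63 = 3·21 + 0. Last nonzero remainder: 21.

21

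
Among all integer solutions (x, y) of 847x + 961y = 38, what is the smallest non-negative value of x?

320

Reduce mod 961: 847x ≡ 38 (mod 961). With g = gcd(847, 961) = 1 dividing 38, divide through: 847x ≡ 38 (mod 961).
Since gcd(847, 961) = 1, x ≡ 38·(847)⁻¹ ≡ 320 (mod 961). Smallest non-negative: 320.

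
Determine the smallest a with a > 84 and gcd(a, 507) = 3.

87

Multiples of 3 above 84: 3·29, 3·30, … . Need the cofactor coprime to 507/3 = 169.
Checking s = 29, 30, … the first with gcd(s, 169) = 1 is s = 29, giving 87.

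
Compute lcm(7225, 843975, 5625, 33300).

7225 = 5² · 17²; 843975 = 3² · 5² · 11² · 31; 5625 = 3² · 5⁴; 33300 = 2² · 3² · 5² · 37
lcm takes max exponent of each prime: 2² · 3² · 5⁴ · 11² · 17² · 31 · 37 = 902462467500

902462467500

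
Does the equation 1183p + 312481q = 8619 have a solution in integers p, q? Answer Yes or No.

Yes

By Bézout, 1183p + 312481q = 8619 has integer solutions iff gcd(1183, 312481) | 8619.
Euclid: 312481 = 264·1183 + 169; 1183 = 7·169 + 0. gcd = 169; 8619 mod 169 = 0. Yes.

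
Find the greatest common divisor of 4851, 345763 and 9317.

11

gcd(4851, 345763): 345763 = 71·4851 + 1342; 4851 = 3·1342 + 825; 1342 = 1·825 + 517; 825 = 1·517 + 308; 517 = 1·308 + 209; 308 = 1·209 + 99; 209 = 2·99 + 11; 99 = 9·11 + 0 → 11
gcd(11, 9317): 9317 = 847·11 + 0 → 11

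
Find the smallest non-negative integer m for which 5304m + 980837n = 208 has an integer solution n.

Reduce mod 980837: 5304m ≡ 208 (mod 980837). With g = gcd(5304, 980837) = 13 dividing 208, divide through: 408m ≡ 16 (mod 75449).
Since gcd(408, 75449) = 1, m ≡ 16·(408)⁻¹ ≡ 7397 (mod 75449). Smallest non-negative: 7397.

7397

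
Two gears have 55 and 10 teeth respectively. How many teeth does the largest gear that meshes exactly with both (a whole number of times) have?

Euclid: 55 = 5·10 + 5; 10 = 2·5 + 0. Last nonzero remainder: 5.

5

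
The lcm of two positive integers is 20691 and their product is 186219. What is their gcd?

9

gcd·lcm = product, so gcd = 186219/20691 = 9.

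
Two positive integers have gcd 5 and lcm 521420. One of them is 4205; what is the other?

m·n = gcd·lcm = 5·521420 = 2607100, so n = 2607100/4205 = 620.

620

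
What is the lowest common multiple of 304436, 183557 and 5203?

536720668

304436 = 2² · 11² · 17 · 37; 183557 = 11² · 37 · 41; 5203 = 11² · 43
lcm takes max exponent of each prime: 2² · 11² · 17 · 37 · 41 · 43 = 536720668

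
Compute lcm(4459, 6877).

gcd first: 6877 = 1·4459 + 2418; 4459 = 1·2418 + 2041; 2418 = 1·2041 + 377; 2041 = 5·377 + 156; 377 = 2·156 + 65; 156 = 2·65 + 26; 65 = 2·26 + 13; 26 = 2·13 + 0 → gcd = 13
lcm = 4459·6877/gcd = 30664543/13 = 2358811

2358811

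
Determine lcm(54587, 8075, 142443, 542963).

54587 = 13² · 17 · 19; 8075 = 5² · 17 · 19; 142443 = 3² · 7² · 17 · 19; 542963 = 17 · 19 · 41²
lcm takes max exponent of each prime: 3² · 5² · 7² · 13² · 17 · 19 · 41² = 1011662235675

1011662235675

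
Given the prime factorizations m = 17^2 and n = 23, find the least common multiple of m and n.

max exponent per prime: 17^2 · 23 = 6647

6647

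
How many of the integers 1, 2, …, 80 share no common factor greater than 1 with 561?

46

561 = 3·11·17. Inclusion–exclusion on these primes:
80 − ⌊80/3⌋ − ⌊80/11⌋ − ⌊80/17⌋ + ⌊80/33⌋ + ⌊80/51⌋ + ⌊80/187⌋ − ⌊80/561⌋ = 46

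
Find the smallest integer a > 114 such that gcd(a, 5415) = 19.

133

gcd(a, 5415) = 19 forces 19 | a; write a = 19s. Then gcd(19s, 19·285) = 19·gcd(s, 285), so need gcd(s, 285) = 1.
19s > 114 gives s ≥ 7. The least s ≥ 7 coprime to 285 is 7, so a = 19·7 = 133.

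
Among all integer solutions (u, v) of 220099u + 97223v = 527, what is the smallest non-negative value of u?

1588

Reduce mod 97223: 220099u ≡ 527 (mod 97223). With g = gcd(220099, 97223) = 17 dividing 527, divide through: 12947u ≡ 31 (mod 5719).
Since gcd(12947, 5719) = 1, u ≡ 31·(12947)⁻¹ ≡ 1588 (mod 5719). Smallest non-negative: 1588.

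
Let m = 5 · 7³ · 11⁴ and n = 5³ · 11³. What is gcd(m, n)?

6655

min exponent per shared prime: 5 · 11³ = 6655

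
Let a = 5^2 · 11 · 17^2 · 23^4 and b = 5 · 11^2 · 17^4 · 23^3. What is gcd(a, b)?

min exponent per shared prime: 5 · 11 · 17^2 · 23^3 = 193394465

193394465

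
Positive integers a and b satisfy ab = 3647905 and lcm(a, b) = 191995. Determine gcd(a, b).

From gcd × lcm = ab: gcd = 3647905 / 191995 = 19.

19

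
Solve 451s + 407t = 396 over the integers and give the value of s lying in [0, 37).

Euclid: 451 = 1·407 + 44; 407 = 9·44 + 11; 44 = 4·11 + 0 → gcd = 11; 396 = 11·36.
Back-substitution yields 451·(-9) + 407·(10) = 11, so one solution is s = -9·36 = -324, t = 10·36 = 360.
Solutions in s differ by 407/11 = 37; the one in [0, 37) is -324 mod 37 = 9.

9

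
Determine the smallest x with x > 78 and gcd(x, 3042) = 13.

Multiples of 13 above 78: 13·7, 13·8, … . Need the cofactor coprime to 3042/13 = 234.
Checking s = 7, 8, … the first with gcd(s, 234) = 1 is s = 7, giving 91.

91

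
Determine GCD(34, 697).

Euclid: 697 = 20·34 + 17; 34 = 2·17 + 0. Last nonzero remainder: 17.

17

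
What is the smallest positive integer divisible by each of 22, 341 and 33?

lcm(22, 341) = 22·341/gcd = 7502/11 = 682
lcm(682, 33) = 682·33/gcd = 22506/11 = 2046

2046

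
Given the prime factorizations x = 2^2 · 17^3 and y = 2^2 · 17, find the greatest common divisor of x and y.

min exponent per shared prime: 2^2 · 17 = 68

68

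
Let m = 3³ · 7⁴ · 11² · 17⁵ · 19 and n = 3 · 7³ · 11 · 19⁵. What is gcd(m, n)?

min exponent per shared prime: 3 · 7³ · 11 · 19 = 215061

215061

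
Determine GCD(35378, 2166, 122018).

722

35378 = 2 · 7² · 19²; 2166 = 2 · 3 · 19²; 122018 = 2 · 13² · 19²
gcd takes min exponent of each prime: 2 · 19² = 722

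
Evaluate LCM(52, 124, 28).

lcm(52, 124) = 52·124/gcd = 6448/4 = 1612
lcm(1612, 28) = 1612·28/gcd = 45136/4 = 11284

11284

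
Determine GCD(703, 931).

19

Euclid: 931 = 1·703 + 228; 703 = 3·228 + 19; 228 = 12·19 + 0. Last nonzero remainder: 19.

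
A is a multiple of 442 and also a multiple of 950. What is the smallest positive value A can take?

209950

gcd first: 950 = 2·442 + 66; 442 = 6·66 + 46; 66 = 1·46 + 20; 46 = 2·20 + 6; 20 = 3·6 + 2; 6 = 3·2 + 0 → gcd = 2
lcm = 442·950/gcd = 419900/2 = 209950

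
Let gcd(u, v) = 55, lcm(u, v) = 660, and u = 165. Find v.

u·v = gcd·lcm = 55·660 = 36300, so v = 36300/165 = 220.

220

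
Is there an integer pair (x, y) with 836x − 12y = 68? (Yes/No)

Yes

By Bézout, 836x − 12y = 68 has integer solutions iff gcd(836, 12) | 68.
Euclid: 836 = 69·12 + 8; 12 = 1·8 + 4; 8 = 2·4 + 0. gcd = 4; 68 mod 4 = 0. Yes.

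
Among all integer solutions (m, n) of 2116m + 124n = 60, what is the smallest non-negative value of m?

23

Reduce mod 124: 2116m ≡ 60 (mod 124). With g = gcd(2116, 124) = 4 dividing 60, divide through: 529m ≡ 15 (mod 31).
Since gcd(529, 31) = 1, m ≡ 15·(529)⁻¹ ≡ 23 (mod 31). Smallest non-negative: 23.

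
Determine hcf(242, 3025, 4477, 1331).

242 = 2 · 11²; 3025 = 5² · 11²; 4477 = 11² · 37; 1331 = 11³
gcd takes min exponent of each prime: 11² = 121

121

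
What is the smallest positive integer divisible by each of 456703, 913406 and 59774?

110522126

456703 = 13 · 19 · 43²; 913406 = 2 · 13 · 19 · 43²; 59774 = 2 · 11² · 13 · 19
lcm takes max exponent of each prime: 2 · 11² · 13 · 19 · 43² = 110522126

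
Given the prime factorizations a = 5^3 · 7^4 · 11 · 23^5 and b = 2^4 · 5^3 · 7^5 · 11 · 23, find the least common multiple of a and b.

max exponent per prime: 2^4 · 5^3 · 7^5 · 11 · 23^5 = 2379863569622000

2379863569622000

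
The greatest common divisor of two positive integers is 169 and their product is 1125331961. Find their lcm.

For any two positive integers, gcd × lcm equals their product. Hence lcm = 1125331961 / 169 = 6658769.

6658769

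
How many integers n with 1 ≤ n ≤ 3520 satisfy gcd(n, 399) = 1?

1906

399 = 3·7·19. Inclusion–exclusion on these primes:
3520 − ⌊3520/3⌋ − ⌊3520/7⌋ − ⌊3520/19⌋ + ⌊3520/21⌋ + ⌊3520/57⌋ + ⌊3520/133⌋ − ⌊3520/399⌋ = 1906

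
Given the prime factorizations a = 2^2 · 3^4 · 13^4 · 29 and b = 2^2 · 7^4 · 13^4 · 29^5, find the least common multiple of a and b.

max exponent per prime: 2^2 · 3^4 · 7^4 · 13^4 · 29^5 = 455722602647821236

455722602647821236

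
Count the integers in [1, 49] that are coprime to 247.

247 = 13·19. Inclusion–exclusion on these primes:
49 − ⌊49/13⌋ − ⌊49/19⌋ + ⌊49/247⌋ = 44

44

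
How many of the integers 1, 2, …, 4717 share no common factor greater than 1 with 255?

Prime factors of 255: 3, 5, 17. Count integers ≤ 4717 divisible by none of them.
By inclusion–exclusion: 4717 − ⌊4717/3⌋ − ⌊4717/5⌋ − ⌊4717/17⌋ + ⌊4717/15⌋ + ⌊4717/51⌋ + ⌊4717/85⌋ − ⌊4717/255⌋ = 2368.

2368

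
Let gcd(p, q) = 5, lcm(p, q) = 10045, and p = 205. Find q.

245

Using pq = gcd(p,q)·lcm(p,q) = 5·10045 = 50225, we get q = 50225/205 = 245.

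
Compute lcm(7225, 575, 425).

7225 = 5² · 17²; 575 = 5² · 23; 425 = 5² · 17
lcm takes max exponent of each prime: 5² · 17² · 23 = 166175

166175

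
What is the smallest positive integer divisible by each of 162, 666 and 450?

149850

162 = 2 · 3⁴; 666 = 2 · 3² · 37; 450 = 2 · 3² · 5²
lcm takes max exponent of each prime: 2 · 3⁴ · 5² · 37 = 149850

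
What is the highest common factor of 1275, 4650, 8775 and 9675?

1275 = 3 · 5² · 17; 4650 = 2 · 3 · 5² · 31; 8775 = 3³ · 5² · 13; 9675 = 3² · 5² · 43
gcd takes min exponent of each prime: 3 · 5² = 75

75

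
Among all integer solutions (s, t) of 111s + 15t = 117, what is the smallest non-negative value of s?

2

Euclid: 111 = 7·15 + 6; 15 = 2·6 + 3; 6 = 2·3 + 0 → gcd = 3; 117 = 3·39.
Back-substitution yields 111·(-2) + 15·(15) = 3, so one solution is s = -2·39 = -78, t = 15·39 = 585.
Solutions in s differ by 15/3 = 5; the one in [0, 5) is -78 mod 5 = 2.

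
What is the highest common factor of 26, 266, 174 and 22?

gcd(26, 266): 266 = 10·26 + 6; 26 = 4·6 + 2; 6 = 3·2 + 0 → 2
gcd(2, 174): 174 = 87·2 + 0 → 2
gcd(2, 22): 22 = 11·2 + 0 → 2

2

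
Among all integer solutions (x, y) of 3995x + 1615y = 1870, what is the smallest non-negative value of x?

Euclid: 3995 = 2·1615 + 765; 1615 = 2·765 + 85; 765 = 9·85 + 0 → gcd = 85; 1870 = 85·22.
Back-substitution yields 3995·(-2) + 1615·(5) = 85, so one solution is x = -2·22 = -44, y = 5·22 = 110.
Solutions in x differ by 1615/85 = 19; the one in [0, 19) is -44 mod 19 = 13.

13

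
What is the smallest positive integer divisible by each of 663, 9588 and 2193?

5359692

lcm(663, 9588) = 663·9588/gcd = 6356844/51 = 124644
lcm(124644, 2193) = 124644·2193/gcd = 273344292/51 = 5359692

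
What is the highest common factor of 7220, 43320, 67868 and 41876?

gcd(7220, 43320): 43320 = 6·7220 + 0 → 7220
gcd(7220, 67868): 67868 = 9·7220 + 2888; 7220 = 2·2888 + 1444; 2888 = 2·1444 + 0 → 1444
gcd(1444, 41876): 41876 = 29·1444 + 0 → 1444

1444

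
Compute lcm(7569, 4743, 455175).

lcm(7569, 4743) = 7569·4743/gcd = 35899767/9 = 3988863
lcm(3988863, 455175) = 3988863·455175/gcd = 1815630716025/153 = 11866867425

11866867425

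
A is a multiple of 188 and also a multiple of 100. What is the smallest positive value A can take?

gcd first: 188 = 1·100 + 88; 100 = 1·88 + 12; 88 = 7·12 + 4; 12 = 3·4 + 0 → gcd = 4
lcm = 188·100/gcd = 18800/4 = 4700

4700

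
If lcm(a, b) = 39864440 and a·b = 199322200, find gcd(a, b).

5

gcd·lcm = product, so gcd = 199322200/39864440 = 5.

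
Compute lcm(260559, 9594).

21365838

260559 = 3² · 13 · 17 · 131; 9594 = 2 · 3² · 13 · 41
max exponents: 2 · 3² · 13 · 17 · 41 · 131 = 21365838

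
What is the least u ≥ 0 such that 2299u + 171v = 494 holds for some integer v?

gcd(2299, 171) = 19 (Euclid: 2299 = 13·171 + 76; 171 = 2·76 + 19; 76 = 4·19 + 0), and 19 | 494.
Extended Euclid: 2299·(-2) + 171·(27) = 19. Scale by 26: u₀ = -52.
General solution u = u₀ + 9t; reducing mod 9 gives u = 2 (and v = -24).

2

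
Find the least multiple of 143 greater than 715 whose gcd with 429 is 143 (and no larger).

Multiples of 143 above 715: 143·6, 143·7, … . Need the cofactor coprime to 429/143 = 3.
Checking s = 6, 7, … the first with gcd(s, 3) = 1 is s = 7, giving 1001.

1001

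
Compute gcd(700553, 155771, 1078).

49

700553 = 7² · 17 · 29²; 155771 = 7² · 11 · 17²; 1078 = 2 · 7² · 11
gcd takes min exponent of each prime: 7² = 49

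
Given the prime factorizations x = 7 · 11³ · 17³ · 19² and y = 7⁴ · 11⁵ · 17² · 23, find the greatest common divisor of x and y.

min exponent per shared prime: 7 · 11³ · 17² = 2692613

2692613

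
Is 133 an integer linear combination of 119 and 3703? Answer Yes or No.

Yes

By Bézout, 119s − 3703t = 133 has integer solutions iff gcd(119, 3703) | 133.
Euclid: 3703 = 31·119 + 14; 119 = 8·14 + 7; 14 = 2·7 + 0. gcd = 7; 133 mod 7 = 0. Yes.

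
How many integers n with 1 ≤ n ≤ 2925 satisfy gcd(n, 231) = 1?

231 = 3·7·11. Inclusion–exclusion on these primes:
2925 − ⌊2925/3⌋ − ⌊2925/7⌋ − ⌊2925/11⌋ + ⌊2925/21⌋ + ⌊2925/33⌋ + ⌊2925/77⌋ − ⌊2925/231⌋ = 1520

1520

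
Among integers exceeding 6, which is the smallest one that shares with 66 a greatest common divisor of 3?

9

gcd(x, 66) = 3 forces 3 | x; write x = 3s. Then gcd(3s, 3·22) = 3·gcd(s, 22), so need gcd(s, 22) = 1.
3s > 6 gives s ≥ 3. The least s ≥ 3 coprime to 22 is 3, so x = 3·3 = 9.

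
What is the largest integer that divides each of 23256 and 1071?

Euclid: 23256 = 21·1071 + 765; 1071 = 1·765 + 306; 765 = 2·306 + 153; 306 = 2·153 + 0. Last nonzero remainder: 153.

153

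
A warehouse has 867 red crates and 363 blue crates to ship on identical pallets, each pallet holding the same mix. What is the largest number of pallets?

Euclid: 867 = 2·363 + 141; 363 = 2·141 + 81; 141 = 1·81 + 60; 81 = 1·60 + 21; 60 = 2·21 + 18; 21 = 1·18 + 3; 18 = 6·3 + 0. Last nonzero remainder: 3.

3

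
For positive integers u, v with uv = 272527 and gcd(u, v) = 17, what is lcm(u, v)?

16031

Since gcd(u,v)·lcm(u,v) = uv, lcm = 272527/17 = 16031.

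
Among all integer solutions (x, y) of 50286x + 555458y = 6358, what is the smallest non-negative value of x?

210

gcd(50286, 555458) = 578 (Euclid: 555458 = 11·50286 + 2312; 50286 = 21·2312 + 1734; 2312 = 1·1734 + 578; 1734 = 3·578 + 0), and 578 | 6358.
Extended Euclid: 50286·(-243) + 555458·(22) = 578. Scale by 11: x₀ = -2673.
General solution x = x₀ + 961t; reducing mod 961 gives x = 210 (and y = -19).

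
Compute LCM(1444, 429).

619476

1444 = 2² · 19²; 429 = 3 · 11 · 13
max exponents: 2² · 3 · 11 · 13 · 19² = 619476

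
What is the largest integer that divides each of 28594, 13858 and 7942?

28594 = 2 · 17 · 29²; 13858 = 2 · 13² · 41; 7942 = 2 · 11 · 19²
gcd takes min exponent of each prime: 2 = 2

2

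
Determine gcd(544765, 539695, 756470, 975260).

544765 = 5 · 13 · 17² · 29; 539695 = 5 · 13 · 19² · 23; 756470 = 2 · 5 · 11 · 13 · 23²; 975260 = 2² · 5 · 11² · 13 · 31
gcd takes min exponent of each prime: 5 · 13 = 65

65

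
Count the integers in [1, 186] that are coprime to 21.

106

21 = 3·7. Inclusion–exclusion on these primes:
186 − ⌊186/3⌋ − ⌊186/7⌋ + ⌊186/21⌋ = 106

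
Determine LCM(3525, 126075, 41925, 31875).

1407756601875

3525 = 3 · 5² · 47; 126075 = 3 · 5² · 41²; 41925 = 3 · 5² · 13 · 43; 31875 = 3 · 5⁴ · 17
lcm takes max exponent of each prime: 3 · 5⁴ · 13 · 17 · 41² · 43 · 47 = 1407756601875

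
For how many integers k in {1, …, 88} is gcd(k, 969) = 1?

969 = 3·17·19. Inclusion–exclusion on these primes:
88 − ⌊88/3⌋ − ⌊88/17⌋ − ⌊88/19⌋ + ⌊88/51⌋ + ⌊88/57⌋ + ⌊88/323⌋ − ⌊88/969⌋ = 52

52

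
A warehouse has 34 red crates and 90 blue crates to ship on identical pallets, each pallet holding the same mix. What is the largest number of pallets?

Euclid: 90 = 2·34 + 22; 34 = 1·22 + 12; 22 = 1·12 + 10; 12 = 1·10 + 2; 10 = 5·2 + 0. Last nonzero remainder: 2.

2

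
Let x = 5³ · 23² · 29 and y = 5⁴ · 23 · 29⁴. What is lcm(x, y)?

max exponent per prime: 5⁴ · 23² · 29⁴ = 233844780625

233844780625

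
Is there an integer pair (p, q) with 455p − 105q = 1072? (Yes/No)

By Bézout, 455p − 105q = 1072 has integer solutions iff gcd(455, 105) | 1072.
Euclid: 455 = 4·105 + 35; 105 = 3·35 + 0. gcd = 35; 1072 mod 35 = 22. No.

No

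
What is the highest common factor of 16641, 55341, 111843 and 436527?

gcd(16641, 55341): 55341 = 3·16641 + 5418; 16641 = 3·5418 + 387; 5418 = 14·387 + 0 → 387
gcd(387, 111843): 111843 = 289·387 + 0 → 387
gcd(387, 436527): 436527 = 1127·387 + 378; 387 = 1·378 + 9; 378 = 42·9 + 0 → 9

9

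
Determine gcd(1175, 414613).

Euclid: 414613 = 352·1175 + 1013; 1175 = 1·1013 + 162; 1013 = 6·162 + 41; 162 = 3·41 + 39; 41 = 1·39 + 2; 39 = 19·2 + 1; 2 = 2·1 + 0. Last nonzero remainder: 1.

1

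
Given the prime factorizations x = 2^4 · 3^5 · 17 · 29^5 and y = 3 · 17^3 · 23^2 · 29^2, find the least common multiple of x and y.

max exponent per prime: 2^4 · 3^5 · 17^3 · 23^2 · 29^5 = 207261521474899824

207261521474899824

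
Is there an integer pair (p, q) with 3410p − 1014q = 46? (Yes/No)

Yes

By Bézout, 3410p − 1014q = 46 has integer solutions iff gcd(3410, 1014) | 46.
Euclid: 3410 = 3·1014 + 368; 1014 = 2·368 + 278; 368 = 1·278 + 90; 278 = 3·90 + 8; 90 = 11·8 + 2; 8 = 4·2 + 0. gcd = 2; 46 mod 2 = 0. Yes.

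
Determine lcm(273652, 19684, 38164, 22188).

148822082724

lcm(273652, 19684) = 273652·19684/gcd = 5386565968/148 = 36395716
lcm(36395716, 38164) = 36395716·38164/gcd = 1389006105424/28 = 49607360908
lcm(49607360908, 22188) = 49607360908·22188/gcd = 1100688123826704/7396 = 148822082724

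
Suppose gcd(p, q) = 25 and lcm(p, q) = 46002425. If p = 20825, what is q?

55225

Using pq = gcd(p,q)·lcm(p,q) = 25·46002425 = 1150060625, we get q = 1150060625/20825 = 55225.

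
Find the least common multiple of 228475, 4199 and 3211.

50492975

lcm(228475, 4199) = 228475·4199/gcd = 959366525/247 = 3884075
lcm(3884075, 3211) = 3884075·3211/gcd = 12471764825/247 = 50492975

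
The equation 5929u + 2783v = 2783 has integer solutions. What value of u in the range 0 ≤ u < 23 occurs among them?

0

gcd(5929, 2783) = 121 (Euclid: 5929 = 2·2783 + 363; 2783 = 7·363 + 242; 363 = 1·242 + 121; 242 = 2·121 + 0), and 121 | 2783.
Extended Euclid: 5929·(8) + 2783·(-17) = 121. Scale by 23: u₀ = 184.
General solution u = u₀ + 23t; reducing mod 23 gives u = 0 (and v = 1).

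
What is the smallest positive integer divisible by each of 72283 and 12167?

gcd first: 72283 = 5·12167 + 11448; 12167 = 1·11448 + 719; 11448 = 15·719 + 663; 719 = 1·663 + 56; 663 = 11·56 + 47; 56 = 1·47 + 9; 47 = 5·9 + 2; 9 = 4·2 + 1; 2 = 2·1 + 0 → gcd = 1
lcm = 72283·12167/gcd = 879467261/1 = 879467261

879467261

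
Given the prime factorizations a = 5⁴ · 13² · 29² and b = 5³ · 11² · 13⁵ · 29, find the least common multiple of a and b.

max exponent per prime: 5⁴ · 11² · 13⁵ · 29² = 23614466858125

23614466858125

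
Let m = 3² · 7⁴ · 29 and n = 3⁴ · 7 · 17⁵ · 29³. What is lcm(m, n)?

6734661617593413

max exponent per prime: 3⁴ · 7⁴ · 17⁵ · 29³ = 6734661617593413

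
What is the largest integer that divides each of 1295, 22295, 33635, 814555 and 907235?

1295 = 5 · 7 · 37; 22295 = 5 · 7³ · 13; 33635 = 5 · 7 · 31²; 814555 = 5 · 7 · 17 · 37²; 907235 = 5 · 7³ · 23²
gcd takes min exponent of each prime: 5 · 7 = 35

35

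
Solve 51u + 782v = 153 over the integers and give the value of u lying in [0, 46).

3

Reduce mod 782: 51u ≡ 153 (mod 782). With g = gcd(51, 782) = 17 dividing 153, divide through: 3u ≡ 9 (mod 46).
Since gcd(3, 46) = 1, u ≡ 9·(3)⁻¹ ≡ 3 (mod 46). Smallest non-negative: 3.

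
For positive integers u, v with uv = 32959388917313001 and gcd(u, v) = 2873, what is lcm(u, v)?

11472115877937

For any two positive integers, gcd × lcm equals their product. Hence lcm = 32959388917313001 / 2873 = 11472115877937.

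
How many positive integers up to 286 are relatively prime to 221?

249

221 = 13·17. Inclusion–exclusion on these primes:
286 − ⌊286/13⌋ − ⌊286/17⌋ + ⌊286/221⌋ = 249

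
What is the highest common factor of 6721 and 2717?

Euclid: 6721 = 2·2717 + 1287; 2717 = 2·1287 + 143; 1287 = 9·143 + 0. Last nonzero remainder: 143.

143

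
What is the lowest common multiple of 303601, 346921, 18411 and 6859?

282715983609

303601 = 19² · 29²; 346921 = 19² · 31²; 18411 = 3 · 17 · 19²; 6859 = 19³
lcm takes max exponent of each prime: 3 · 17 · 19³ · 29² · 31² = 282715983609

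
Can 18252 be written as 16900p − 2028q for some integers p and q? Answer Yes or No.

Yes

gcd(16900, 2028): 16900 = 8·2028 + 676; 2028 = 3·676 + 0 → 676
676 divides 18252, so a solution exists.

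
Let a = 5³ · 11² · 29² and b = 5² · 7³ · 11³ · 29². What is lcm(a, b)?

47993031625

max exponent per prime: 5³ · 7³ · 11³ · 29² = 47993031625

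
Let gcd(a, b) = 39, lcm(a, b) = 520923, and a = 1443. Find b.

a·b = gcd·lcm = 39·520923 = 20315997, so b = 20315997/1443 = 14079.

14079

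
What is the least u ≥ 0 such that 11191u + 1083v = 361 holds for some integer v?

1

Reduce mod 1083: 11191u ≡ 361 (mod 1083). With g = gcd(11191, 1083) = 361 dividing 361, divide through: 31u ≡ 1 (mod 3).
Since gcd(31, 3) = 1, u ≡ 1·(31)⁻¹ ≡ 1 (mod 3). Smallest non-negative: 1.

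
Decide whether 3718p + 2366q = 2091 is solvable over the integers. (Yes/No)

No

gcd(3718, 2366): 3718 = 1·2366 + 1352; 2366 = 1·1352 + 1014; 1352 = 1·1014 + 338; 1014 = 3·338 + 0 → 338
338 does not divide 2091, so a solution does not exist.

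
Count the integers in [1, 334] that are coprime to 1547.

1547 = 7·13·17. Inclusion–exclusion on these primes:
334 − ⌊334/7⌋ − ⌊334/13⌋ − ⌊334/17⌋ + ⌊334/91⌋ + ⌊334/119⌋ + ⌊334/221⌋ − ⌊334/1547⌋ = 249

249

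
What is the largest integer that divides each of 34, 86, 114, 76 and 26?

34 = 2 · 17; 86 = 2 · 43; 114 = 2 · 3 · 19; 76 = 2² · 19; 26 = 2 · 13
gcd takes min exponent of each prime: 2 = 2

2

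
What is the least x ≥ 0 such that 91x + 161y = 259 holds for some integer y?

Reduce mod 161: 91x ≡ 259 (mod 161). With g = gcd(91, 161) = 7 dividing 259, divide through: 13x ≡ 37 (mod 23).
Since gcd(13, 23) = 1, x ≡ 37·(13)⁻¹ ≡ 17 (mod 23). Smallest non-negative: 17.

17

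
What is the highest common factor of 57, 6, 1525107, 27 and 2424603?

gcd(57, 6): 57 = 9·6 + 3; 6 = 2·3 + 0 → 3
gcd(3, 1525107): 1525107 = 508369·3 + 0 → 3
gcd(3, 27): 27 = 9·3 + 0 → 3
gcd(3, 2424603): 2424603 = 808201·3 + 0 → 3

3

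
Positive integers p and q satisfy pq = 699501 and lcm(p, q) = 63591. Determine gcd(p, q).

gcd·lcm = product, so gcd = 699501/63591 = 11.

11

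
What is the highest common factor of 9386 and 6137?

361

9386 = 2 · 13 · 19²
6137 = 17 · 19²
Common: 19² = 361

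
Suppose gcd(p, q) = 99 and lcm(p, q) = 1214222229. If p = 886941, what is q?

p·q = gcd·lcm = 99·1214222229 = 120208000671, so q = 120208000671/886941 = 135531.

135531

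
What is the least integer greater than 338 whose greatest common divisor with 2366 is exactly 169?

gcd(k, 2366) = 169 forces 169 | k; write k = 169s. Then gcd(169s, 169·14) = 169·gcd(s, 14), so need gcd(s, 14) = 1.
169s > 338 gives s ≥ 3. The least s ≥ 3 coprime to 14 is 3, so k = 169·3 = 507.

507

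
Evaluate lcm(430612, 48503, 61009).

lcm(430612, 48503) = 430612·48503/gcd = 20885973836/1183 = 17655092
lcm(17655092, 61009) = 17655092·61009/gcd = 1077119507828/169 = 6373488212

6373488212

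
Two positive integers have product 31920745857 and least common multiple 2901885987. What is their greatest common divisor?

11

From gcd × lcm = ab: gcd = 31920745857 / 2901885987 = 11.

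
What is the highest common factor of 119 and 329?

119 = 7 · 17
329 = 7 · 47
Common: 7 = 7

7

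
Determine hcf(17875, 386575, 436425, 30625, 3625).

25

17875 = 5³ · 11 · 13; 386575 = 5² · 7 · 47²; 436425 = 3 · 5² · 11 · 23²; 30625 = 5⁴ · 7²; 3625 = 5³ · 29
gcd takes min exponent of each prime: 5² = 25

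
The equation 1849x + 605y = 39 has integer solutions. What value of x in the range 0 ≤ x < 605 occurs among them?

446

Reduce mod 605: 1849x ≡ 39 (mod 605). With g = gcd(1849, 605) = 1 dividing 39, divide through: 1849x ≡ 39 (mod 605).
Since gcd(1849, 605) = 1, x ≡ 39·(1849)⁻¹ ≡ 446 (mod 605). Smallest non-negative: 446.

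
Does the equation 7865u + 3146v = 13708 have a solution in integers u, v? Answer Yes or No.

gcd(7865, 3146): 7865 = 2·3146 + 1573; 3146 = 2·1573 + 0 → 1573
1573 does not divide 13708, so a solution does not exist.

No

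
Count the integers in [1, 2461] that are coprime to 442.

1070

Prime factors of 442: 2, 13, 17. Count integers ≤ 2461 divisible by none of them.
By inclusion–exclusion: 2461 − ⌊2461/2⌋ − ⌊2461/13⌋ − ⌊2461/17⌋ + ⌊2461/26⌋ + ⌊2461/34⌋ + ⌊2461/221⌋ − ⌊2461/442⌋ = 1070.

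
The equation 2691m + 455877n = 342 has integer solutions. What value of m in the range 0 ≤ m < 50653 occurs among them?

Reduce mod 455877: 2691m ≡ 342 (mod 455877). With g = gcd(2691, 455877) = 9 dividing 342, divide through: 299m ≡ 38 (mod 50653).
Since gcd(299, 50653) = 1, m ≡ 38·(299)⁻¹ ≡ 5760 (mod 50653). Smallest non-negative: 5760.

5760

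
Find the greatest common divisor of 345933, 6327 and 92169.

171

gcd(345933, 6327): 345933 = 54·6327 + 4275; 6327 = 1·4275 + 2052; 4275 = 2·2052 + 171; 2052 = 12·171 + 0 → 171
gcd(171, 92169): 92169 = 539·171 + 0 → 171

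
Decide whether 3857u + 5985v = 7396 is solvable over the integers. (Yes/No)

No

gcd(3857, 5985): 5985 = 1·3857 + 2128; 3857 = 1·2128 + 1729; 2128 = 1·1729 + 399; 1729 = 4·399 + 133; 399 = 3·133 + 0 → 133
133 does not divide 7396, so a solution does not exist.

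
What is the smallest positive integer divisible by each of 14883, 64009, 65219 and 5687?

199449419631

lcm(14883, 64009) = 14883·64009/gcd = 952645947/121 = 7873107
lcm(7873107, 65219) = 7873107·65219/gcd = 513476165433/121 = 4243604673
lcm(4243604673, 5687) = 4243604673·5687/gcd = 24133379775351/121 = 199449419631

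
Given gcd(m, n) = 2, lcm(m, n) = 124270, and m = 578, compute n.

Using mn = gcd(m,n)·lcm(m,n) = 2·124270 = 248540, we get n = 248540/578 = 430.

430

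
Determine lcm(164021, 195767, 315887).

164021 = 11 · 13 · 31 · 37; 195767 = 11 · 13 · 37²; 315887 = 11 · 13 · 47²
lcm takes max exponent of each prime: 11 · 13 · 31 · 37² · 47² = 13405928393

13405928393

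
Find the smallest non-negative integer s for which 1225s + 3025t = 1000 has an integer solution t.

107

gcd(1225, 3025) = 25 (Euclid: 3025 = 2·1225 + 575; 1225 = 2·575 + 75; 575 = 7·75 + 50; 75 = 1·50 + 25; 50 = 2·25 + 0), and 25 | 1000.
Extended Euclid: 1225·(42) + 3025·(-17) = 25. Scale by 40: s₀ = 1680.
General solution s = s₀ + 121k; reducing mod 121 gives s = 107 (and t = -43).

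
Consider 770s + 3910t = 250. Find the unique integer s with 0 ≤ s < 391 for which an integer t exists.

305

Reduce mod 3910: 770s ≡ 250 (mod 3910). With g = gcd(770, 3910) = 10 dividing 250, divide through: 77s ≡ 25 (mod 391).
Since gcd(77, 391) = 1, s ≡ 25·(77)⁻¹ ≡ 305 (mod 391). Smallest non-negative: 305.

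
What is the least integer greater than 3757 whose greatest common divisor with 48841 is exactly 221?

48841 = 221·221. Any k with gcd(k, 48841) = 221 is a multiple of 221, say 221s, with s coprime to 221.
Need s > 3757/221, so s ≥ 18. First s ≥ 18 with gcd(s, 221) = 1 is s = 18. Thus k = 221·18 = 3978.

3978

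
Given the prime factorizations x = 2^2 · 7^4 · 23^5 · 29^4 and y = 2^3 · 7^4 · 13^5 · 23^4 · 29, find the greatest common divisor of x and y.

min exponent per shared prime: 2^2 · 7^4 · 23^4 · 29 = 77940195956

77940195956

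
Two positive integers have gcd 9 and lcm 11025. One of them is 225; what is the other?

Using mn = gcd(m,n)·lcm(m,n) = 9·11025 = 99225, we get n = 99225/225 = 441.

441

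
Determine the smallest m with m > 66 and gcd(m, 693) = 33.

132

693 = 33·21. Any m with gcd(m, 693) = 33 is a multiple of 33, say 33s, with s coprime to 21.
Need s > 66/33, so s ≥ 3. First s ≥ 3 with gcd(s, 21) = 1 is s = 4. Thus m = 33·4 = 132.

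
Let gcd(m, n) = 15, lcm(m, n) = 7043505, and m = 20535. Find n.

m·n = gcd·lcm = 15·7043505 = 105652575, so n = 105652575/20535 = 5145.

5145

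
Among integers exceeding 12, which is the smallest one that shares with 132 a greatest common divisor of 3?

15

132 = 3·44. Any a with gcd(a, 132) = 3 is a multiple of 3, say 3s, with s coprime to 44.
Need s > 12/3, so s ≥ 5. First s ≥ 5 with gcd(s, 44) = 1 is s = 5. Thus a = 3·5 = 15.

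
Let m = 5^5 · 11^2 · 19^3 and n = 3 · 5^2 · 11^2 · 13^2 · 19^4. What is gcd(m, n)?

min exponent per shared prime: 5^2 · 11^2 · 19^3 = 20748475

20748475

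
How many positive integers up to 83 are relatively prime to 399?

399 = 3·7·19. Inclusion–exclusion on these primes:
83 − ⌊83/3⌋ − ⌊83/7⌋ − ⌊83/19⌋ + ⌊83/21⌋ + ⌊83/57⌋ + ⌊83/133⌋ − ⌊83/399⌋ = 45

45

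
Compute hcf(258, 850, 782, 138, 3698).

258 = 2 · 3 · 43; 850 = 2 · 5² · 17; 782 = 2 · 17 · 23; 138 = 2 · 3 · 23; 3698 = 2 · 43²
gcd takes min exponent of each prime: 2 = 2

2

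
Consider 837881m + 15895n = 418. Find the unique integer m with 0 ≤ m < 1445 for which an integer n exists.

gcd(837881, 15895) = 11 (Euclid: 837881 = 52·15895 + 11341; 15895 = 1·11341 + 4554; 11341 = 2·4554 + 2233; 4554 = 2·2233 + 88; 2233 = 25·88 + 33; 88 = 2·33 + 22; 33 = 1·22 + 11; 22 = 2·11 + 0), and 11 | 418.
Extended Euclid: 837881·(541) + 15895·(-28518) = 11. Scale by 38: m₀ = 20558.
General solution m = m₀ + 1445t; reducing mod 1445 gives m = 328 (and n = -17290).

328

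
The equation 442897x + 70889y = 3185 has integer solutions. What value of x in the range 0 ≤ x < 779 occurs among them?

759

Euclid: 442897 = 6·70889 + 17563; 70889 = 4·17563 + 637; 17563 = 27·637 + 364; 637 = 1·364 + 273; 364 = 1·273 + 91; 273 = 3·91 + 0 → gcd = 91; 3185 = 91·35.
Back-substitution yields 442897·(222) + 70889·(-1387) = 91, so one solution is x = 222·35 = 7770, y = -1387·35 = -48545.
Solutions in x differ by 70889/91 = 779; the one in [0, 779) is 7770 mod 779 = 759.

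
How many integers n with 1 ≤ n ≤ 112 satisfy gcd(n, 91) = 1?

91 = 7·13. Inclusion–exclusion on these primes:
112 − ⌊112/7⌋ − ⌊112/13⌋ + ⌊112/91⌋ = 89

89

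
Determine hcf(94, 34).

2

Euclid: 94 = 2·34 + 26; 34 = 1·26 + 8; 26 = 3·8 + 2; 8 = 4·2 + 0. Last nonzero remainder: 2.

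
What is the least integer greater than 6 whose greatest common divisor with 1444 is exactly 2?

1444 = 2·722. Any a with gcd(a, 1444) = 2 is a multiple of 2, say 2s, with s coprime to 722.
Need s > 6/2, so s ≥ 4. First s ≥ 4 with gcd(s, 722) = 1 is s = 5. Thus a = 2·5 = 10.

10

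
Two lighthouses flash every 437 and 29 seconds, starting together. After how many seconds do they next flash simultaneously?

12673

437 = 19 · 23; 29 = 29
max exponents: 19 · 23 · 29 = 12673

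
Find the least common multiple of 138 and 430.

29670

138 = 2 · 3 · 23; 430 = 2 · 5 · 43
max exponents: 2 · 3 · 5 · 23 · 43 = 29670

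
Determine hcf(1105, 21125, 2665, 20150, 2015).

65

gcd(1105, 21125): 21125 = 19·1105 + 130; 1105 = 8·130 + 65; 130 = 2·65 + 0 → 65
gcd(65, 2665): 2665 = 41·65 + 0 → 65
gcd(65, 20150): 20150 = 310·65 + 0 → 65
gcd(65, 2015): 2015 = 31·65 + 0 → 65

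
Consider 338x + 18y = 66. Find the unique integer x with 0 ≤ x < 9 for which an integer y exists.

gcd(338, 18) = 2 (Euclid: 338 = 18·18 + 14; 18 = 1·14 + 4; 14 = 3·4 + 2; 4 = 2·2 + 0), and 2 | 66.
Extended Euclid: 338·(4) + 18·(-75) = 2. Scale by 33: x₀ = 132.
General solution x = x₀ + 9t; reducing mod 9 gives x = 6 (and y = -109).

6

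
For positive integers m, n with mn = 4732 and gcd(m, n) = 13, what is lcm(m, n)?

gcd·lcm = product, so lcm = 4732/13 = 364.

364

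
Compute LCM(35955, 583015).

246615345

gcd first: 583015 = 16·35955 + 7735; 35955 = 4·7735 + 5015; 7735 = 1·5015 + 2720; 5015 = 1·2720 + 2295; 2720 = 1·2295 + 425; 2295 = 5·425 + 170; 425 = 2·170 + 85; 170 = 2·85 + 0 → gcd = 85
lcm = 35955·583015/gcd = 20962304325/85 = 246615345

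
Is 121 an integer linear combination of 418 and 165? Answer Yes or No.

Yes

By Bézout, 418s + 165t = 121 has integer solutions iff gcd(418, 165) | 121.
Euclid: 418 = 2·165 + 88; 165 = 1·88 + 77; 88 = 1·77 + 11; 77 = 7·11 + 0. gcd = 11; 121 mod 11 = 0. Yes.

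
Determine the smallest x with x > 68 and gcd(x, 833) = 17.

833 = 17·49. Any x with gcd(x, 833) = 17 is a multiple of 17, say 17s, with s coprime to 49.
Need s > 68/17, so s ≥ 5. First s ≥ 5 with gcd(s, 49) = 1 is s = 5. Thus x = 17·5 = 85.

85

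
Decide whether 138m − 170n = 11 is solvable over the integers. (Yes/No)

No

gcd(138, 170): 170 = 1·138 + 32; 138 = 4·32 + 10; 32 = 3·10 + 2; 10 = 5·2 + 0 → 2
2 does not divide 11, so a solution does not exist.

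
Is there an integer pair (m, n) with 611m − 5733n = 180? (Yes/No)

By Bézout, 611m − 5733n = 180 has integer solutions iff gcd(611, 5733) | 180.
Euclid: 5733 = 9·611 + 234; 611 = 2·234 + 143; 234 = 1·143 + 91; 143 = 1·91 + 52; 91 = 1·52 + 39; 52 = 1·39 + 13; 39 = 3·13 + 0. gcd = 13; 180 mod 13 = 11. No.

No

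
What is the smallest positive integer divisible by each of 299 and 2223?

51129

299 = 13 · 23; 2223 = 3² · 13 · 19
max exponents: 3² · 13 · 19 · 23 = 51129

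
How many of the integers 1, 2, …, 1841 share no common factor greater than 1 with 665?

Prime factors of 665: 5, 7, 19. Count integers ≤ 1841 divisible by none of them.
By inclusion–exclusion: 1841 − ⌊1841/5⌋ − ⌊1841/7⌋ − ⌊1841/19⌋ + ⌊1841/35⌋ + ⌊1841/95⌋ + ⌊1841/133⌋ − ⌊1841/665⌋ = 1196.

1196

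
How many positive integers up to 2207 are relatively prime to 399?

399 = 3·7·19. Inclusion–exclusion on these primes:
2207 − ⌊2207/3⌋ − ⌊2207/7⌋ − ⌊2207/19⌋ + ⌊2207/21⌋ + ⌊2207/57⌋ + ⌊2207/133⌋ − ⌊2207/399⌋ = 1195

1195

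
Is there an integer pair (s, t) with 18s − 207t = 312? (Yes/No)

No

gcd(18, 207): 207 = 11·18 + 9; 18 = 2·9 + 0 → 9
9 does not divide 312, so a solution does not exist.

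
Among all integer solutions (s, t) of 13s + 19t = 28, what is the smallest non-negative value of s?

8

Reduce mod 19: 13s ≡ 28 (mod 19). With g = gcd(13, 19) = 1 dividing 28, divide through: 13s ≡ 28 (mod 19).
Since gcd(13, 19) = 1, s ≡ 28·(13)⁻¹ ≡ 8 (mod 19). Smallest non-negative: 8.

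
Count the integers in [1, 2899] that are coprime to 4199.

2386

Prime factors of 4199: 13, 17, 19. Count integers ≤ 2899 divisible by none of them.
By inclusion–exclusion: 2899 − ⌊2899/13⌋ − ⌊2899/17⌋ − ⌊2899/19⌋ + ⌊2899/221⌋ + ⌊2899/247⌋ + ⌊2899/323⌋ − ⌊2899/4199⌋ = 2386.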